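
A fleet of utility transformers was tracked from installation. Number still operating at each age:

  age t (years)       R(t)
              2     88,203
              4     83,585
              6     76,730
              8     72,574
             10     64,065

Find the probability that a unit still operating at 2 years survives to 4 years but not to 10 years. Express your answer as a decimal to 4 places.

This is the probability of reaching 4 but not 10, conditional on being operational at 2: (R(4) − R(10)) / R(2).
= (83,585 − 64,065) / 88,203 = 19,520 / 88,203 = 0.221308.

0.2213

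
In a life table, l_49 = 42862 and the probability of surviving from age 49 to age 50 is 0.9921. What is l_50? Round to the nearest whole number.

42523

l_50 = l_49 × p = 42862 × 0.9921 = 42523.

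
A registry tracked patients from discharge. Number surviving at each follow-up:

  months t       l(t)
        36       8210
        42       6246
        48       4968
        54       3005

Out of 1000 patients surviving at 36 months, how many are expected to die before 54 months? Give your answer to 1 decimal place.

634.0

The relevant probability is 1 − 3005/8210 = 0.633983.
Expected number = 1000 × 0.633983 = 634.0.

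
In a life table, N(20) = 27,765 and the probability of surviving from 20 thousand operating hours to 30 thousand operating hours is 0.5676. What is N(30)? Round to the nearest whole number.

N(30) = N(20) × p = 27,765 × 0.5676 = 15759.

15759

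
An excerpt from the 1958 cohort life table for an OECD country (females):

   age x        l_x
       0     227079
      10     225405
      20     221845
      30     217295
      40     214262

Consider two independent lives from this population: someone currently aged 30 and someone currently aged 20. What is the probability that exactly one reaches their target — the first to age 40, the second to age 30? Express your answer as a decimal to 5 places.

p₁ = l_40/l_30 = 214262/217295 = 0.986042; p₂ = l_30/l_20 = 217295/221845 = 0.979490.
P(exactly one) = p₁(1−p₂) + (1−p₁)p₂ = 0.020224 + 0.013672 = 0.033895.

0.03390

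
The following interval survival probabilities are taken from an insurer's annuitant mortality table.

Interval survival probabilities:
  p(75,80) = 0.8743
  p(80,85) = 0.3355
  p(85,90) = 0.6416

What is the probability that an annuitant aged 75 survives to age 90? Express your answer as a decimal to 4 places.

P(survive 75→90) = 0.8743 × 0.3355 × 0.6416.
= 0.188199.

0.1882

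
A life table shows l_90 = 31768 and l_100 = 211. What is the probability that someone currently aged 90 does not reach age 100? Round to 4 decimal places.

P(die before 100 | alive at 90) = 1 − l_100/l_90 = 1 − 211/31768 = (31557)/31768 = 0.993358.

0.9934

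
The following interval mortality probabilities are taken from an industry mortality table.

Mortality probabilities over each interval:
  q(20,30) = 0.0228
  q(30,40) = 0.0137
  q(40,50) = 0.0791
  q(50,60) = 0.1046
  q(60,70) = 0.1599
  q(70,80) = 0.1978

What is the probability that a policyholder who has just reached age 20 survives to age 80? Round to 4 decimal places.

P(survive 20→80) = (1 − 0.0228) × (1 − 0.0137) × (1 − 0.0791) × (1 − 0.1046) × (1 − 0.1599) × (1 − 0.1978).
= 0.9772 × 0.9863 × 0.9209 × 0.8954 × 0.8401 × 0.8022 = 0.535594.

0.5356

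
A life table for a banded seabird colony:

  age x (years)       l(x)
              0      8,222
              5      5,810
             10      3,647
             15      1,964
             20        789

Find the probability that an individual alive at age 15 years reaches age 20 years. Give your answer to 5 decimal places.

0.40173

The conditional survival probability is l(20)/l(15) = 789/1,964 = 0.401731.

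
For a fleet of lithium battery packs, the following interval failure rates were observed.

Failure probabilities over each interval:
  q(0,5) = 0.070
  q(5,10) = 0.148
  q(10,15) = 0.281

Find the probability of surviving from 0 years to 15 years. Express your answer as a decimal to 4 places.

0.5697

Survival from 0 to 15 is the product of surviving each interval: (1 − 0.070) × (1 − 0.148) × (1 − 0.281).
= 0.930 × 0.852 × 0.719 = 0.569707.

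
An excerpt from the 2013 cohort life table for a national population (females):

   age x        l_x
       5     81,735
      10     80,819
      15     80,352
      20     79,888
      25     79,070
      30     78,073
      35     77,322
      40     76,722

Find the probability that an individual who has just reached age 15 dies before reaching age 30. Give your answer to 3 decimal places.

P(die before 30 | alive at 15) = 1 − l_30/l_15 = 1 − 78,073/80,352 = (2,279)/80,352 = 0.028363.

0.028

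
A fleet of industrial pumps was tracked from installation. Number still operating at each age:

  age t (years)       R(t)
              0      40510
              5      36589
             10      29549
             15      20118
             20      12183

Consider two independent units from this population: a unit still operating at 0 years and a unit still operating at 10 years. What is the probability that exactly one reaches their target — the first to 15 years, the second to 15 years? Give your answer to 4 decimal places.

0.5012

p₁ = R(15)/R(0) = 20118/40510 = 0.496618; p₂ = R(15)/R(10) = 20118/29549 = 0.680835.
P(exactly one) = p₁(1−p₂) + (1−p₁)p₂ = 0.158503 + 0.342720 = 0.501223.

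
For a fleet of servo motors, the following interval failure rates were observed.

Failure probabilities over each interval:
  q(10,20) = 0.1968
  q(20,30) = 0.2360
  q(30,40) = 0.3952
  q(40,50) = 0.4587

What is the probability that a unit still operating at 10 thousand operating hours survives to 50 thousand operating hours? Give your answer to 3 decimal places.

0.201

Chaining the interval survival probabilities: (1 − 0.1968) × (1 − 0.2360) × (1 − 0.3952) × (1 − 0.4587).
= 0.8032 × 0.7640 × 0.6048 × 0.5413 = 0.200894.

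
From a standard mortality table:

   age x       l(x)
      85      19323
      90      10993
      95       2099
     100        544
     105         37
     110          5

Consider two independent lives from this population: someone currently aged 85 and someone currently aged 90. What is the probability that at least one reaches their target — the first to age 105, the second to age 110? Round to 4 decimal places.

0.0024

p₁ = l(105)/l(85) = 37/19323 = 0.001915; p₂ = l(110)/l(90) = 5/10993 = 0.000455.
P(at least one) = 1 − (1−p₁)(1−p₂) = 1 − 0.998085 × 0.999545 = 0.002369.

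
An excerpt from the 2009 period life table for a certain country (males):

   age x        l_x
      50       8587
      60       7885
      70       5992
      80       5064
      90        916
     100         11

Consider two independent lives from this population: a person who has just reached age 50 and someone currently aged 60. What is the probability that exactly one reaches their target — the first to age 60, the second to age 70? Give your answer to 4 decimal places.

0.2826

p₁ = l_60/l_50 = 7885/8587 = 0.918249; p₂ = l_70/l_60 = 5992/7885 = 0.759924.
P(exactly one) = p₁(1−p₂) + (1−p₁)p₂ = 0.220450 + 0.062125 = 0.282574.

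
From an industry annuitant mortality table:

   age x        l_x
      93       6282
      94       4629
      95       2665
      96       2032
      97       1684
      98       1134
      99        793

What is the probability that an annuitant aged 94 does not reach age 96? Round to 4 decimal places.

0.5610

P(die before 96 | alive at 94) = 1 − l_96/l_94 = 1 − 2032/4629 = (2597)/4629 = 0.561028.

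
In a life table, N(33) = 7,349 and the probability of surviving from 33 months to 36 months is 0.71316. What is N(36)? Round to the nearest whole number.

5241

N(36) = N(33) × p = 7,349 × 0.71316 = 5241.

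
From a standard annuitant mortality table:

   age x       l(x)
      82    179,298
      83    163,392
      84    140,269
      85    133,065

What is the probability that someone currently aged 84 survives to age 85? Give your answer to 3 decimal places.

0.949

The conditional survival probability is l(85)/l(84) = 133,065/140,269 = 0.948642.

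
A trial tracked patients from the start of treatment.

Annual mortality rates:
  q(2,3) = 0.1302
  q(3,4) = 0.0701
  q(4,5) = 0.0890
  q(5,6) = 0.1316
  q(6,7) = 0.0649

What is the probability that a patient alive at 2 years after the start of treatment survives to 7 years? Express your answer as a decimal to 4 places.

0.5983

P(survive 2→7) = (1 − 0.1302) × (1 − 0.0701) × (1 − 0.0890) × (1 − 0.1316) × (1 − 0.0649).
= 0.8698 × 0.9299 × 0.9110 × 0.8684 × 0.9351 = 0.598345.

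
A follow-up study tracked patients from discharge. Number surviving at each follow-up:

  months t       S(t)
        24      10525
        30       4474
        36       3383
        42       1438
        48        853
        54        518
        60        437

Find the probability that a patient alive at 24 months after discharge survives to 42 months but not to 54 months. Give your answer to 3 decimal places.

This is the probability of reaching 42 but not 54, conditional on being alive at 24: (S(42) − S(54)) / S(24).
= (1438 − 518) / 10525 = 920 / 10525 = 0.087411.

0.087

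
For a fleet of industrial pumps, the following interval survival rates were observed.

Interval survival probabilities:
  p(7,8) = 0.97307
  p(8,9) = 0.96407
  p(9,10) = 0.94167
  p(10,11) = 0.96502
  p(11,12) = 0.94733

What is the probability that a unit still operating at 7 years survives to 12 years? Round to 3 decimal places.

0.808

The overall survival probability is 0.97307 × 0.96407 × 0.94167 × 0.96502 × 0.94733.
= 0.807586.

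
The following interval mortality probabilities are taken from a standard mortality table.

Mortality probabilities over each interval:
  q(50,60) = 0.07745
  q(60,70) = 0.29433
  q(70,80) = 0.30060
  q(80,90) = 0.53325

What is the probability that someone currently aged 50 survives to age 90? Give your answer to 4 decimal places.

Survival from 50 to 90 is the product of surviving each interval: (1 − 0.07745) × (1 − 0.29433) × (1 − 0.30060) × (1 − 0.53325).
= 0.92255 × 0.70567 × 0.69940 × 0.46675 = 0.212521.

0.2125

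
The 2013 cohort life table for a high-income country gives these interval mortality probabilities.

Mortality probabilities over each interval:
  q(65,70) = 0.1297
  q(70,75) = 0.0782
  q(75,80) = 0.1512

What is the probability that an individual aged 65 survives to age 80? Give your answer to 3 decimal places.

0.681

Chaining the interval survival probabilities: (1 − 0.1297) × (1 − 0.0782) × (1 − 0.1512).
= 0.8703 × 0.9218 × 0.8488 = 0.680943.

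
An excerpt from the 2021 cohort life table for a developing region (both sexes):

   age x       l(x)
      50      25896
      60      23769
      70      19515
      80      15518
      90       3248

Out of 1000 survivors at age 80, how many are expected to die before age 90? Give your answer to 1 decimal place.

The relevant probability is 1 − 3248/15518 = 0.790695.
Expected number = 1000 × 0.790695 = 790.7.

790.7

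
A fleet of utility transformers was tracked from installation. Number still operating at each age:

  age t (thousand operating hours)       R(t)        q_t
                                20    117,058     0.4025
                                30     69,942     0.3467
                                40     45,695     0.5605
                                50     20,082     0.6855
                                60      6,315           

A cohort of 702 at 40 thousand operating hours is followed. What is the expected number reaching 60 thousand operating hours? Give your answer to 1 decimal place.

The relevant probability is 6,315/45,695 = 0.138199.
Expected number = 702 × 0.138199 = 97.0.

97.0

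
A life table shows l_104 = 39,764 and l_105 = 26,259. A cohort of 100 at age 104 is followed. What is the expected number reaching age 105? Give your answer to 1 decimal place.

66.0

The relevant probability is 26,259/39,764 = 0.660371.
Expected number = 100 × 0.660371 = 66.0.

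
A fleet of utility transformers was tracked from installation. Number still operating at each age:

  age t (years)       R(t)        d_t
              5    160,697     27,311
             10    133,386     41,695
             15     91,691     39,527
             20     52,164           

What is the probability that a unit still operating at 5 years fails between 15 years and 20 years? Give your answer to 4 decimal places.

This is the probability of reaching 15 but not 20, conditional on being operational at 5: (R(15) − R(20)) / R(5).
= (91,691 − 52,164) / 160,697 = 39,527 / 160,697 = 0.245972.

0.2460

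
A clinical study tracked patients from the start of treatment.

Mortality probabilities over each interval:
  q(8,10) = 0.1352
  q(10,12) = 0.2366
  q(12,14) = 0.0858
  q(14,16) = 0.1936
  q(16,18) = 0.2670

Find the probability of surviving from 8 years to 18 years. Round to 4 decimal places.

0.3567

P(survive 8→18) = (1 − 0.1352) × (1 − 0.2366) × (1 − 0.0858) × (1 − 0.1936) × (1 − 0.2670).
= 0.8648 × 0.7634 × 0.9142 × 0.8064 × 0.7330 = 0.356750.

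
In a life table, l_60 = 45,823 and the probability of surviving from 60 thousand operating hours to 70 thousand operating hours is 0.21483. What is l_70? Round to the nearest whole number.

l_70 = l_60 × p = 45,823 × 0.21483 = 9844.

9844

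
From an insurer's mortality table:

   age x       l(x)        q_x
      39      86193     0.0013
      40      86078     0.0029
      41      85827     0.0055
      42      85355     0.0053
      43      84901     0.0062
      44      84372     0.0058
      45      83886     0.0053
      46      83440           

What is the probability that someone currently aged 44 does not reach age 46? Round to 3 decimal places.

0.011

P(die before 46 | alive at 44) = 1 − l(46)/l(44) = 1 − 83440/84372 = (932)/84372 = 0.011046.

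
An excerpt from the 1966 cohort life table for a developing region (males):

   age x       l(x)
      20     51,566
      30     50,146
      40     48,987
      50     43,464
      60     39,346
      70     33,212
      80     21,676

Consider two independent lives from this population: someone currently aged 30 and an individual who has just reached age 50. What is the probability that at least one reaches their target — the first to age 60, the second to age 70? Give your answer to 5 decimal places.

p₁ = l(60)/l(30) = 39,346/50,146 = 0.784629; p₂ = l(70)/l(50) = 33,212/43,464 = 0.764127.
P(at least one) = 1 − (1−p₁)(1−p₂) = 1 − 0.215371 × 0.235873 = 0.949200.

0.94920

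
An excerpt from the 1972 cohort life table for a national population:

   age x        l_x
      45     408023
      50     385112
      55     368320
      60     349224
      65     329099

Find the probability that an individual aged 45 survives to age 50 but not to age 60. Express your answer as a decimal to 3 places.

0.088

We want 5|10q45 = (l_50 − l_60)/l_45.
This is the probability of reaching 50 but not 60, conditional on being alive at 45: (l_50 − l_60) / l_45.
= (385112 − 349224) / 408023 = 35888 / 408023 = 0.087956.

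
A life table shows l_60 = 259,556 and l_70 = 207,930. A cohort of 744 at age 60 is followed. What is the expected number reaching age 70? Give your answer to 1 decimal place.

The relevant probability is 207,930/259,556 = 0.801099.
Expected number = 744 × 0.801099 = 596.0.

596.0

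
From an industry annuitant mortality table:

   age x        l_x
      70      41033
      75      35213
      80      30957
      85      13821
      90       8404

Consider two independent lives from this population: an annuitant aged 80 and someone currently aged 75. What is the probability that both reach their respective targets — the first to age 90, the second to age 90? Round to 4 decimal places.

p₁ = l_90/l_80 = 8404/30957 = 0.271473; p₂ = l_90/l_75 = 8404/35213 = 0.238662.
P(both) = p₁ × p₂ = 0.271473 × 0.238662 = 0.064790.

0.0648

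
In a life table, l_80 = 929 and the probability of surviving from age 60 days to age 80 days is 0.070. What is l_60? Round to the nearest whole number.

13271

l_60 = l_80 / p = 929 / 0.070 = 13271.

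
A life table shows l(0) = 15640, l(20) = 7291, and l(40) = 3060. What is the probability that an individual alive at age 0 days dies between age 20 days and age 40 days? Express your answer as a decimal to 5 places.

0.27052

This is the probability of reaching 20 but not 40, conditional on being alive at 0: (l(20) − l(40)) / l(0).
= (7291 − 3060) / 15640 = 4231 / 15640 = 0.270524.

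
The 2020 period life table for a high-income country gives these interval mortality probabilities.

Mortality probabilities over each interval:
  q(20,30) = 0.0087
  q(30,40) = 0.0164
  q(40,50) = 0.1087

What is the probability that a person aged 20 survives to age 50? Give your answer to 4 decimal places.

0.8691

P(survive 20→50) = (1 − 0.0087) × (1 − 0.0164) × (1 − 0.1087).
= 0.9913 × 0.9836 × 0.8913 = 0.869056.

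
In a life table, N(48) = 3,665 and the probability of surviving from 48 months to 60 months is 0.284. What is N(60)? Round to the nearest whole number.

1041

N(60) = N(48) × p = 3,665 × 0.284 = 1041.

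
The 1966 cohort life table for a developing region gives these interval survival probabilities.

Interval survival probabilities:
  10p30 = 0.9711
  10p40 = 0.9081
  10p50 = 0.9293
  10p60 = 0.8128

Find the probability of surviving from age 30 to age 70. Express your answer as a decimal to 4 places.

Survival from 30 to 70 is the product of surviving each interval: 0.9711 × 0.9081 × 0.9293 × 0.8128.
= 0.666097.

0.6661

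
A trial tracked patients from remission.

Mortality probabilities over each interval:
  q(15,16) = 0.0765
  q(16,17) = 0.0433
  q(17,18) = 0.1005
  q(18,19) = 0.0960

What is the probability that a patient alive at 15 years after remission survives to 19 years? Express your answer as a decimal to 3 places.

0.718

Chaining the interval survival probabilities: (1 − 0.0765) × (1 − 0.0433) × (1 − 0.1005) × (1 − 0.0960).
= 0.9235 × 0.9567 × 0.8995 × 0.9040 = 0.718426.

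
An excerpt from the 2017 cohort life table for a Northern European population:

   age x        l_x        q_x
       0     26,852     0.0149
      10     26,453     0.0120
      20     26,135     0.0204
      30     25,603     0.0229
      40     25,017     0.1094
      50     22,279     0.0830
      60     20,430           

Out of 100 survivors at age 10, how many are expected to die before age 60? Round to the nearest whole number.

23

The relevant probability is 1 − 20,430/26,453 = 0.227687.
Expected number = 100 × 0.227687 = 23.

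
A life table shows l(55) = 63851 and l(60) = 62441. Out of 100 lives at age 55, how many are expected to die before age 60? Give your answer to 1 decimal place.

2.2

The relevant probability is 1 − 62441/63851 = 0.022083.
Expected number = 100 × 0.022083 = 2.2.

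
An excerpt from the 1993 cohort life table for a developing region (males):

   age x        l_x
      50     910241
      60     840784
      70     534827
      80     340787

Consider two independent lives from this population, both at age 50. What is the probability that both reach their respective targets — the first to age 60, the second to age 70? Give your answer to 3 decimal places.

0.543

p₁ = l_60/l_50 = 840784/910241 = 0.923694; p₂ = l_70/l_50 = 534827/910241 = 0.587566.
P(both) = p₁ × p₂ = 0.923694 × 0.587566 = 0.542731.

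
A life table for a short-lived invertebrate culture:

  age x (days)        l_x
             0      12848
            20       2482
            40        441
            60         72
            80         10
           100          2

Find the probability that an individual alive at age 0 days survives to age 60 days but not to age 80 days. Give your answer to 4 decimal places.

0.0048

This is the probability of reaching 60 but not 80, conditional on being alive at 0: (l_60 − l_80) / l_0.
= (72 − 10) / 12848 = 62 / 12848 = 0.004826.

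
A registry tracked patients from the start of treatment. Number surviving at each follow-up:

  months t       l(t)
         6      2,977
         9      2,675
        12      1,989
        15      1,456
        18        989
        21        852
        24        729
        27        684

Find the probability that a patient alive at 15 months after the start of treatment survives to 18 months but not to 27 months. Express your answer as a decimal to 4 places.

This is the probability of reaching 18 but not 27, conditional on being alive at 15: (l(18) − l(27)) / l(15).
= (989 − 684) / 1,456 = 305 / 1,456 = 0.209478.

0.2095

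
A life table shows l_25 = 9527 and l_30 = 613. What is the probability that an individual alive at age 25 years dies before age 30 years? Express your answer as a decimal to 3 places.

0.936

P(die before 30 | alive at 25) = 1 − l_30/l_25 = 1 − 613/9527 = (8914)/9527 = 0.935657.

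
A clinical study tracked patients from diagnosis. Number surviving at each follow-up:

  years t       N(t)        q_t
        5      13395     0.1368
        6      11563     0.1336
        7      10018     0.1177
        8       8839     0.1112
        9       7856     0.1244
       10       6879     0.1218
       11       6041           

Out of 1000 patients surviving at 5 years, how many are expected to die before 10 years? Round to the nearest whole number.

The relevant probability is 1 − 6879/13395 = 0.486450.
Expected number = 1000 × 0.486450 = 486.

486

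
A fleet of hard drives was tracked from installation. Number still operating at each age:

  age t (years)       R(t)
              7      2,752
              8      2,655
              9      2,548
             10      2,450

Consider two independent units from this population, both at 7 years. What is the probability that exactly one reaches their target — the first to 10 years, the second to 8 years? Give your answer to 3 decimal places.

p₁ = R(10)/R(7) = 2,450/2,752 = 0.890262; p₂ = R(8)/R(7) = 2,655/2,752 = 0.964753.
P(exactly one) = p₁(1−p₂) + (1−p₁)p₂ = 0.031379 + 0.105870 = 0.137249.

0.137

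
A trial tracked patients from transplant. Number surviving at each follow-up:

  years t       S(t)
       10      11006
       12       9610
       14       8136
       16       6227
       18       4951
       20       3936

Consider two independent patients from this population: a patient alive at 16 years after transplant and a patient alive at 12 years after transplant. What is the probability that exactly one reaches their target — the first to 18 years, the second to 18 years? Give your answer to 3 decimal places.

0.491

p₁ = S(18)/S(16) = 4951/6227 = 0.795086; p₂ = S(18)/S(12) = 4951/9610 = 0.515193.
P(exactly one) = p₁(1−p₂) + (1−p₁)p₂ = 0.385463 + 0.105570 = 0.491034.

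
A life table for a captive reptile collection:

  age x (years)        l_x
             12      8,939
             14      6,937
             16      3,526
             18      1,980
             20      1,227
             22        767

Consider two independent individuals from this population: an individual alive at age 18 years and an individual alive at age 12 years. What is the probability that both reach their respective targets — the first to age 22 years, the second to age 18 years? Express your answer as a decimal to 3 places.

p₁ = l_22/l_18 = 767/1,980 = 0.387374; p₂ = l_18/l_12 = 1,980/8,939 = 0.221501.
P(both) = p₁ × p₂ = 0.387374 × 0.221501 = 0.085804.

0.086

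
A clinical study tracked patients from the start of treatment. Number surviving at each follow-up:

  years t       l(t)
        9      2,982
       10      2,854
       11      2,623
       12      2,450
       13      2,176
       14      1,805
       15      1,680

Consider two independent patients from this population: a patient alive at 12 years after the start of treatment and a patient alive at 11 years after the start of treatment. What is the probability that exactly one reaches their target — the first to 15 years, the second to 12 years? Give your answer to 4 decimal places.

p₁ = l(15)/l(12) = 1,680/2,450 = 0.685714; p₂ = l(12)/l(11) = 2,450/2,623 = 0.934045.
P(exactly one) = p₁(1−p₂) + (1−p₁)p₂ = 0.045226 + 0.293557 = 0.338784.

0.3388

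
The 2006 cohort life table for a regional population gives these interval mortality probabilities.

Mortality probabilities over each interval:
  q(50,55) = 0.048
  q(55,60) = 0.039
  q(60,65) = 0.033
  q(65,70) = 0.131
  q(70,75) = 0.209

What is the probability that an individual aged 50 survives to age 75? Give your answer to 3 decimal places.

P(survive 50→75) = (1 − 0.048) × (1 − 0.039) × (1 − 0.033) × (1 − 0.131) × (1 − 0.209).
= 0.952 × 0.961 × 0.967 × 0.869 × 0.791 = 0.608111.

0.608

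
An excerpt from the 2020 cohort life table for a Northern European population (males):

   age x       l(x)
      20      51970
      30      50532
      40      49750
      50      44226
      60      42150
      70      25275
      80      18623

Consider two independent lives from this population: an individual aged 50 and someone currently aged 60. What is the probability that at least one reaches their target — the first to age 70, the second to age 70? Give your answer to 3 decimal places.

p₁ = l(70)/l(50) = 25275/44226 = 0.571496; p₂ = l(70)/l(60) = 25275/42150 = 0.599644.
P(at least one) = 1 − (1−p₁)(1−p₂) = 1 − 0.428504 × 0.400356 = 0.828446.

0.828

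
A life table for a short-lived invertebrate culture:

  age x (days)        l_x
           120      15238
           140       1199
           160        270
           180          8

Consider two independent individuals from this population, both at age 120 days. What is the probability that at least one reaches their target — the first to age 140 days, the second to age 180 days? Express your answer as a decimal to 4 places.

0.0792

p₁ = l_140/l_120 = 1199/15238 = 0.078685; p₂ = l_180/l_120 = 8/15238 = 0.000525.
P(at least one) = 1 − (1−p₁)(1−p₂) = 1 − 0.921315 × 0.999475 = 0.079169.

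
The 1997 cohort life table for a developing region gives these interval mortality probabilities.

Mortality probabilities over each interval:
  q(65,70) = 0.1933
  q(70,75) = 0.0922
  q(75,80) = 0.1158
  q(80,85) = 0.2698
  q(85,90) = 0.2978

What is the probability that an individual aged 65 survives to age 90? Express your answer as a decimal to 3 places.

0.332

Survival from 65 to 90 is the product of surviving each interval: (1 − 0.1933) × (1 − 0.0922) × (1 − 0.1158) × (1 − 0.2698) × (1 − 0.2978).
= 0.8067 × 0.9078 × 0.8842 × 0.7302 × 0.7022 = 0.332013.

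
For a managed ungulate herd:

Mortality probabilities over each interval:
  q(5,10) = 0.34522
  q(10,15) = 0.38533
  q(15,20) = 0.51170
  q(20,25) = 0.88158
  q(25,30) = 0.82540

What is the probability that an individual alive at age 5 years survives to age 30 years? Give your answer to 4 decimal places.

The overall survival probability is (1 − 0.34522) × (1 − 0.38533) × (1 − 0.51170) × (1 − 0.88158) × (1 − 0.82540).
= 0.65478 × 0.61467 × 0.48830 × 0.11842 × 0.17460 = 0.004063.

0.0041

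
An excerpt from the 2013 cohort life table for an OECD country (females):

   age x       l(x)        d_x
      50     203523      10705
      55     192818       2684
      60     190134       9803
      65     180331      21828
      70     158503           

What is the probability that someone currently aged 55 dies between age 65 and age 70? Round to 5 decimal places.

This is the probability of reaching 65 but not 70, conditional on being alive at 55: (l(65) − l(70)) / l(55).
= (180331 − 158503) / 192818 = 21828 / 192818 = 0.113205.

0.11321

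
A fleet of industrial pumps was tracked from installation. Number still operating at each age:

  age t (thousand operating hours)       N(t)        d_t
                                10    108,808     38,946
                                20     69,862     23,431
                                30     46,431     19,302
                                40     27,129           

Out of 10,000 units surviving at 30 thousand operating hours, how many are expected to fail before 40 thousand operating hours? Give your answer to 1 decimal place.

4157.1

The relevant probability is 1 − 27,129/46,431 = 0.415714.
Expected number = 10,000 × 0.415714 = 4157.1.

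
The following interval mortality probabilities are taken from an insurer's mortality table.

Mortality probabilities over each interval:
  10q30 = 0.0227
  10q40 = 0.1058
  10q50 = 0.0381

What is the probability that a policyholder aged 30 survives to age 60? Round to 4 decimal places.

30p30 = (1 − 0.0227) × (1 − 0.1058) × (1 − 0.0381).
= 0.9773 × 0.8942 × 0.9619 = 0.840606.

0.8406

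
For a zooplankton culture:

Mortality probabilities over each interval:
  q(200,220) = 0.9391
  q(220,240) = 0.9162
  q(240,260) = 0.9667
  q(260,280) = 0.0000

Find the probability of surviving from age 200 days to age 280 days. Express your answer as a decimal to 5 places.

P(survive 200→280) = (1 − 0.9391) × (1 − 0.9162) × (1 − 0.9667) × (1 − 0.0000).
= 0.0609 × 0.0838 × 0.0333 × 1.0000 = 0.000170.

0.00017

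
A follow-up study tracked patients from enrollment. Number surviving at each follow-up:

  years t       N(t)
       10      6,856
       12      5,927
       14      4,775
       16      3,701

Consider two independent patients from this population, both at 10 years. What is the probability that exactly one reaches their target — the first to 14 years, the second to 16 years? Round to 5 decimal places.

0.48435

p₁ = N(14)/N(10) = 4,775/6,856 = 0.696470; p₂ = N(16)/N(10) = 3,701/6,856 = 0.539819.
P(exactly one) = p₁(1−p₂) + (1−p₁)p₂ = 0.320502 + 0.163851 = 0.484354.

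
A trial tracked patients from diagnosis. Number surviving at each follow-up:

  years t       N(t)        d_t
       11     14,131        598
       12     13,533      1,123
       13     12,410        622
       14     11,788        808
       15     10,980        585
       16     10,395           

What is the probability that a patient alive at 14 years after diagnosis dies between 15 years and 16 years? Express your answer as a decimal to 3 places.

0.050

This is the probability of reaching 15 but not 16, conditional on being alive at 14: (N(15) − N(16)) / N(14).
= (10,980 − 10,395) / 11,788 = 585 / 11,788 = 0.049627.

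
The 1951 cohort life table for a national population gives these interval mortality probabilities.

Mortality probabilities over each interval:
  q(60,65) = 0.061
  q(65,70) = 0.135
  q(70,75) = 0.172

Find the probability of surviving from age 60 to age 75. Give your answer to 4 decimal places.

0.6725

The overall survival probability is (1 − 0.061) × (1 − 0.135) × (1 − 0.172).
= 0.939 × 0.865 × 0.828 = 0.672531.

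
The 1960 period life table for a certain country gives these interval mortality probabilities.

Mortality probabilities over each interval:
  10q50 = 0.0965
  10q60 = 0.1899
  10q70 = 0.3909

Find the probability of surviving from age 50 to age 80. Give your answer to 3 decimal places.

0.446

The overall survival probability is (1 − 0.0965) × (1 − 0.1899) × (1 − 0.3909).
= 0.9035 × 0.8101 × 0.6091 = 0.445816.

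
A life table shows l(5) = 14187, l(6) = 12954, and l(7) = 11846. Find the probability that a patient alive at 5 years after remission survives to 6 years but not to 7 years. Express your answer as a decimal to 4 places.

0.0781

This is the probability of reaching 6 but not 7, conditional on being alive at 5: (l(6) − l(7)) / l(5).
= (12954 − 11846) / 14187 = 1108 / 14187 = 0.078100.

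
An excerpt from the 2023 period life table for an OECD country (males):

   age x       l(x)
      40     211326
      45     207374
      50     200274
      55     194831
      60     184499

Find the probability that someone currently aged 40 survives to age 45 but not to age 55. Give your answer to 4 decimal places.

This is the probability of reaching 45 but not 55, conditional on being alive at 40: (l(45) − l(55)) / l(40).
= (207374 − 194831) / 211326 = 12543 / 211326 = 0.059354.

0.0594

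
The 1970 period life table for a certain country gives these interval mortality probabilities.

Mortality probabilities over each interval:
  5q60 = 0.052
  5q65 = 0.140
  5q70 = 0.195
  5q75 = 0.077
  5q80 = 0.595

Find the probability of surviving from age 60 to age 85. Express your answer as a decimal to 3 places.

The overall survival probability is (1 − 0.052) × (1 − 0.140) × (1 − 0.195) × (1 − 0.077) × (1 − 0.595).
= 0.948 × 0.860 × 0.805 × 0.923 × 0.405 = 0.245335.

0.245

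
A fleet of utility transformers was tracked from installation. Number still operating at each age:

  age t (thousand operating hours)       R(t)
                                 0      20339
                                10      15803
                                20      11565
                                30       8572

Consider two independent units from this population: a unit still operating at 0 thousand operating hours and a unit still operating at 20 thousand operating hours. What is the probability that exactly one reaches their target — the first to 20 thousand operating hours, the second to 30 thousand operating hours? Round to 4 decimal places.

0.4669

p₁ = R(20)/R(0) = 11565/20339 = 0.568612; p₂ = R(30)/R(20) = 8572/11565 = 0.741202.
P(exactly one) = p₁(1−p₂) + (1−p₁)p₂ = 0.147156 + 0.319746 = 0.466901.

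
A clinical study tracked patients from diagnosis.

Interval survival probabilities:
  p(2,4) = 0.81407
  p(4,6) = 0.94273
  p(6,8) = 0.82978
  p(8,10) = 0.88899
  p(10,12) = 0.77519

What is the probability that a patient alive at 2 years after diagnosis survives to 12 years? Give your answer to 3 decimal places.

Chaining the interval survival probabilities: 0.81407 × 0.94273 × 0.82978 × 0.88899 × 0.77519.
= 0.438851.

0.439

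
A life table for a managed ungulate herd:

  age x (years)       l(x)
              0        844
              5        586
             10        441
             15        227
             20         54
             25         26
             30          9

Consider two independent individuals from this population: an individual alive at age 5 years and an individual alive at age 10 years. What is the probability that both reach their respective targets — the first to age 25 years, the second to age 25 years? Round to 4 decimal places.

p₁ = l(25)/l(5) = 26/586 = 0.044369; p₂ = l(25)/l(10) = 26/441 = 0.058957.
P(both) = p₁ × p₂ = 0.044369 × 0.058957 = 0.002616.

0.0026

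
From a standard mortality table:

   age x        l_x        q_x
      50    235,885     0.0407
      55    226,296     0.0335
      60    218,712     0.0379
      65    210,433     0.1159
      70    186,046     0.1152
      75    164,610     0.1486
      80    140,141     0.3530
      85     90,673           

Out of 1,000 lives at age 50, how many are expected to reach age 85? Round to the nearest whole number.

384

The relevant probability is 90,673/235,885 = 0.384395.
Expected number = 1,000 × 0.384395 = 384.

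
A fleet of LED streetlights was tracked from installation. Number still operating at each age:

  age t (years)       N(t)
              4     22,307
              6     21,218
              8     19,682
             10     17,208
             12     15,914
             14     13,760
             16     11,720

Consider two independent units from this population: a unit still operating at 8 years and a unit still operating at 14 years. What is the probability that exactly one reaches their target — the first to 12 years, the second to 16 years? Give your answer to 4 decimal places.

p₁ = N(12)/N(8) = 15,914/19,682 = 0.808556; p₂ = N(16)/N(14) = 11,720/13,760 = 0.851744.
P(exactly one) = p₁(1−p₂) + (1−p₁)p₂ = 0.119873 + 0.163061 = 0.282935.

0.2829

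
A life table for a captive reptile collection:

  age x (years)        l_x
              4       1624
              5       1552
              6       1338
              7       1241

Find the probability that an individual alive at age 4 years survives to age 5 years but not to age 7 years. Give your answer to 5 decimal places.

This is the probability of reaching 5 but not 7, conditional on being alive at 4: (l_5 − l_7) / l_4.
= (1552 − 1241) / 1624 = 311 / 1624 = 0.191502.

0.19150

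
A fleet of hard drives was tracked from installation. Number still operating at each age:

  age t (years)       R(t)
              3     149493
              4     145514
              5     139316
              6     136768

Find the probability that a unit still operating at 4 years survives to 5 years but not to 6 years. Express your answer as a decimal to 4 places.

This is the probability of reaching 5 but not 6, conditional on being operational at 4: (R(5) − R(6)) / R(4).
= (139316 − 136768) / 145514 = 2548 / 145514 = 0.017510.

0.0175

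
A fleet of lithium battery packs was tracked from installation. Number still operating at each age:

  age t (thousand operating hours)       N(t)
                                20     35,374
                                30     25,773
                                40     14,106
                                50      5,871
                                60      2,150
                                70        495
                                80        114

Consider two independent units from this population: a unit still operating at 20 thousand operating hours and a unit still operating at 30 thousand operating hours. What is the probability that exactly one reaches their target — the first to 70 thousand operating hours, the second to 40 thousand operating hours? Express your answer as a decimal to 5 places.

0.54599

p₁ = N(70)/N(20) = 495/35,374 = 0.013993; p₂ = N(40)/N(30) = 14,106/25,773 = 0.547317.
P(exactly one) = p₁(1−p₂) + (1−p₁)p₂ = 0.006334 + 0.539658 = 0.545993.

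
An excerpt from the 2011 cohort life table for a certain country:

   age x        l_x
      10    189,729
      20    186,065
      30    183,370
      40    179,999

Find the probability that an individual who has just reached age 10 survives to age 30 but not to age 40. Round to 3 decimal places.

0.018

We want 20|10q10 = (l_30 − l_40)/l_10.
This is the probability of reaching 30 but not 40, conditional on being alive at 10: (l_30 − l_40) / l_10.
= (183,370 − 179,999) / 189,729 = 3,371 / 189,729 = 0.017767.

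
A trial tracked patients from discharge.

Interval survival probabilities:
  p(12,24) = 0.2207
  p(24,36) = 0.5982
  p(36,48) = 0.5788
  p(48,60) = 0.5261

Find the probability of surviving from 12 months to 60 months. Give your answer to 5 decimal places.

The overall survival probability is 0.2207 × 0.5982 × 0.5788 × 0.5261.
= 0.040202.

0.04020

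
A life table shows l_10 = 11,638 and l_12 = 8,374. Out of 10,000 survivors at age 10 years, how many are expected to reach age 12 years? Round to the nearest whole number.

7195

The relevant probability is 8,374/11,638 = 0.719539.
Expected number = 10,000 × 0.719539 = 7195.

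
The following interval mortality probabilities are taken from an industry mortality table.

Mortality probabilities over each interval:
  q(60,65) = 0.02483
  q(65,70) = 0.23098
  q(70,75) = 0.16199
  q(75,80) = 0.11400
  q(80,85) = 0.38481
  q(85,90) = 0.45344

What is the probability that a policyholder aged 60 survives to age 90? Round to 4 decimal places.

0.1872

Survival from 60 to 90 is the product of surviving each interval: (1 − 0.02483) × (1 − 0.23098) × (1 − 0.16199) × (1 − 0.11400) × (1 − 0.38481) × (1 − 0.45344).
= 0.97517 × 0.76902 × 0.83801 × 0.88600 × 0.61519 × 0.54656 = 0.187218.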